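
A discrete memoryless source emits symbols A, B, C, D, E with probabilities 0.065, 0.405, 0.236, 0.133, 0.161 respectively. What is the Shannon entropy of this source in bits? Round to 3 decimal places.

H = −Σ pᵢ log₂ pᵢ.
−0.065·log₂(0.065) = 0.2563
−0.405·log₂(0.405) = 0.5281
−0.236·log₂(0.236) = 0.4916
−0.133·log₂(0.133) = 0.3871
−0.161·log₂(0.161) = 0.4242
Sum ≈ 2.0874 → 2.087 bits.

2.087 bits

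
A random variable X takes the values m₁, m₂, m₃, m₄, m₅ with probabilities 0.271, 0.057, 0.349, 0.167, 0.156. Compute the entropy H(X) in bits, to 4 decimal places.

2.1254 bits

H = −Σ pᵢ log₂ pᵢ.
−0.271·log₂(0.271) = 0.5105
−0.057·log₂(0.057) = 0.2356
−0.349·log₂(0.349) = 0.5300
−0.167·log₂(0.167) = 0.4312
−0.156·log₂(0.156) = 0.4181
Sum ≈ 2.1254 → 2.1254 bits.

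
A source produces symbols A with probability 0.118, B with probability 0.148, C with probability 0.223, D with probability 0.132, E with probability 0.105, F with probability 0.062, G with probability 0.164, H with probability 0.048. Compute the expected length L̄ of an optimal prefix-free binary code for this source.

Repeatedly combine the two least-probable nodes; the expected code length is the sum of the merged weights.
merge 6/125 + 31/500 → 11/100
merge 21/200 + 11/100 → 43/200
merge 59/500 + 33/250 → 1/4
merge 37/250 + 41/250 → 39/125
merge 43/200 + 223/1000 → 219/500
merge 1/4 + 39/125 → 281/500
merge 219/500 + 281/500 → 1
L = 11/100 + 43/200 + 1/4 + 39/125 + 219/500 + 281/500 + 1 = 2887/1000 = 2.887 bits/symbol.

2.887 bits/symbol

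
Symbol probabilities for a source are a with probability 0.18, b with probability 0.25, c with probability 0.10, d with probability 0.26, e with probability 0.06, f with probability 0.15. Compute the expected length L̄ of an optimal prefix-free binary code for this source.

2.47 bits/symbol

Repeatedly combine the two least-probable nodes; the expected code length is the sum of the merged weights.
merge 3/50 + 1/10 → 4/25
merge 3/20 + 4/25 → 31/100
merge 9/50 + 1/4 → 43/100
merge 13/50 + 31/100 → 57/100
merge 43/100 + 57/100 → 1
L = 4/25 + 31/100 + 43/100 + 57/100 + 1 = 247/100 = 2.47 bits/symbol.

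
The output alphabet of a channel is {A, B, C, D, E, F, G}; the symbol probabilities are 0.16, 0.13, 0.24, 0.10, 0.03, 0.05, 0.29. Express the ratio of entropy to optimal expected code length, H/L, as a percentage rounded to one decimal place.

Entropy H = −Σ p log₂ p ≈ 2.5178 bits.
Huffman merges: 3/100+1/20→2/25; 2/25+1/10→9/50; 13/100+4/25→29/100; 9/50+6/25→21/50; 29/100+29/100→29/50; 21/50+29/50→1. L = 51/20 ≈ 2.5500.
Efficiency = H/L = 2.5178/2.5500 = 98.7%.

98.7%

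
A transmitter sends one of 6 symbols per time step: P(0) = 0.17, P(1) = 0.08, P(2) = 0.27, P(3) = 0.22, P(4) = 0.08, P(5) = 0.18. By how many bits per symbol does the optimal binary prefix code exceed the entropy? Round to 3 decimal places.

0.036 bits

Entropy H = −Σ p log₂ p ≈ 2.4535 bits.
Huffman merges: 2/25+2/25→4/25; 4/25+17/100→33/100; 9/50+11/50→2/5; 27/100+33/100→3/5; 2/5+3/5→1. L = 249/100 ≈ 2.4900.
L − H = 2.4900 − 2.4535 = 0.036 bits.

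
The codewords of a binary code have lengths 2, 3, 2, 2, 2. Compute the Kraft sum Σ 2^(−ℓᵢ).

With common denominator 2^3 = 8: Σ 2^(−ℓᵢ) = 2/8 + 1/8 + 2/8 + 2/8 + 2/8 = 9/8 = 1.125.

1.125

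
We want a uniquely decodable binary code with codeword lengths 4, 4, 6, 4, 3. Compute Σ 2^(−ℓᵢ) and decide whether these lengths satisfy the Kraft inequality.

With common denominator 2^6 = 64: Σ 2^(−ℓᵢ) = 4/64 + 4/64 + 1/64 + 4/64 + 8/64 = 21/64 = 0.328125.
Kraft's inequality requires Σ ≤ 1; here Σ = 0.328125 ≤ 1, so such a prefix code exists.

0.328125; yes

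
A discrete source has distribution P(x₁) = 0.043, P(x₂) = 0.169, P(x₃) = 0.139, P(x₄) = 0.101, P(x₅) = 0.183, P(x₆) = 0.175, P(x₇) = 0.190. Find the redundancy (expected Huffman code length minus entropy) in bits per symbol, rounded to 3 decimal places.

Entropy H = −Σ p log₂ p ≈ 2.7021 bits.
Huffman merges: 43/1000+101/1000→18/125; 139/1000+18/125→283/1000; 169/1000+7/40→43/125; 183/1000+19/100→373/1000; 283/1000+43/125→627/1000; 373/1000+627/1000→1. L = 2771/1000 ≈ 2.7710.
L − H = 2.7710 − 2.7021 = 0.069 bits.

0.069 bits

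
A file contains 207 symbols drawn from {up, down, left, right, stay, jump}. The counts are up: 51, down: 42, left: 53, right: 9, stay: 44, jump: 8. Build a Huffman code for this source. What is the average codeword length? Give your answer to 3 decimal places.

2.367 bits/symbol

Probabilities are the counts divided by 207.
Repeatedly combine the two least-probable nodes; the expected code length is the sum of the merged weights.
merge 8/207 + 1/23 → 17/207
merge 17/207 + 14/69 → 59/207
merge 44/207 + 17/69 → 95/207
merge 53/207 + 59/207 → 112/207
merge 95/207 + 112/207 → 1
L = 17/207 + 59/207 + 95/207 + 112/207 + 1 = 490/207 ≈ 2.367 bits/symbol.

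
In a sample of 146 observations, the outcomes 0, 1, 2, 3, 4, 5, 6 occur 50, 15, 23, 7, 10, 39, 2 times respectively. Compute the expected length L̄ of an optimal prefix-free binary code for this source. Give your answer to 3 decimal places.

2.425 bits/symbol

Probabilities are the counts divided by 146.
Repeatedly combine the two least-probable nodes; the expected code length is the sum of the merged weights.
merge 1/73 + 7/146 → 9/146
merge 9/146 + 5/73 → 19/146
merge 15/146 + 19/146 → 17/73
merge 23/146 + 17/73 → 57/146
merge 39/146 + 25/73 → 89/146
merge 57/146 + 89/146 → 1
L = 9/146 + 19/146 + 17/73 + 57/146 + 89/146 + 1 = 177/73 ≈ 2.425 bits/symbol.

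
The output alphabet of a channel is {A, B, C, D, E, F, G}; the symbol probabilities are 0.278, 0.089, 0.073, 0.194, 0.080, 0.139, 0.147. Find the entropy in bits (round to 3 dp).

2.652 bits

H = −Σ pᵢ log₂ pᵢ.
−0.278·log₂(0.278) = 0.5134
−0.089·log₂(0.089) = 0.3106
−0.073·log₂(0.073) = 0.2756
−0.194·log₂(0.194) = 0.4590
−0.080·log₂(0.080) = 0.2915
−0.139·log₂(0.139) = 0.3957
−0.147·log₂(0.147) = 0.4066
Sum ≈ 2.6525 → 2.652 bits.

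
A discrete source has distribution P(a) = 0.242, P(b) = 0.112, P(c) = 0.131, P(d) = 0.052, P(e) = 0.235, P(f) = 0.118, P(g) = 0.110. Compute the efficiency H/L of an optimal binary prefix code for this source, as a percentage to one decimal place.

Entropy H = −Σ p log₂ p ≈ 2.6601 bits.
Huffman merges: 13/250+11/100→81/500; 14/125+59/500→23/100; 131/1000+81/500→293/1000; 23/100+47/200→93/200; 121/500+293/1000→107/200; 93/200+107/200→1. L = 537/200 ≈ 2.6850.
Efficiency = H/L = 2.6601/2.6850 = 99.1%.

99.1%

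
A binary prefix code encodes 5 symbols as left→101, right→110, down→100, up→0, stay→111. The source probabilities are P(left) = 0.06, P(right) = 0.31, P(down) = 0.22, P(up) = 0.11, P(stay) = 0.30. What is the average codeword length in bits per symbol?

L̄ = Σ pᵢ·ℓᵢ = 0.06·3 + 0.31·3 + 0.22·3 + 0.11·1 + 0.30·3 = 2.78 bits/symbol.

2.78 bits/symbol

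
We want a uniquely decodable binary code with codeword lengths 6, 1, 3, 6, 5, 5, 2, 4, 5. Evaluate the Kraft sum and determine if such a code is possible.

With common denominator 2^6 = 64: Σ 2^(−ℓᵢ) = 1/64 + 32/64 + 8/64 + 1/64 + 2/64 + 2/64 + 16/64 + 4/64 + 2/64 = 68/64 = 1.0625.
Kraft's inequality requires Σ ≤ 1; here Σ = 1.0625 > 1, so no such prefix code exists.

1.0625; no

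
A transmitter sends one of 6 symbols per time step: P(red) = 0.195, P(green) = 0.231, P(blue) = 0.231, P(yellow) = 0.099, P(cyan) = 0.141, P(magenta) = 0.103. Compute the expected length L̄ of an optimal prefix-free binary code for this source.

Repeatedly combine the two least-probable nodes; the expected code length is the sum of the merged weights.
merge 99/1000 + 103/1000 → 101/500
merge 141/1000 + 39/200 → 42/125
merge 101/500 + 231/1000 → 433/1000
merge 231/1000 + 42/125 → 567/1000
merge 433/1000 + 567/1000 → 1
L = 101/500 + 42/125 + 433/1000 + 567/1000 + 1 = 1269/500 = 2.538 bits/symbol.

2.538 bits/symbol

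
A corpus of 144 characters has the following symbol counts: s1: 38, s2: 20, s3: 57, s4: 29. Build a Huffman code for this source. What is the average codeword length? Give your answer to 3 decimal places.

1.944 bits/symbol

Probabilities are the counts divided by 144.
Repeatedly combine the two least-probable nodes; the expected code length is the sum of the merged weights.
merge 5/36 + 29/144 → 49/144
merge 19/72 + 49/144 → 29/48
merge 19/48 + 29/48 → 1
L = 49/144 + 29/48 + 1 = 35/18 ≈ 1.944 bits/symbol.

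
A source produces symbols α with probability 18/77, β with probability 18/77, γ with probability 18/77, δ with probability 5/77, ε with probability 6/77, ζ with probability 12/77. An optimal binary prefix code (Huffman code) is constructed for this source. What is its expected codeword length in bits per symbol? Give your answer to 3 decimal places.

2.442 bits/symbol

Repeatedly combine the two least-probable nodes; the expected code length is the sum of the merged weights.
merge 5/77 + 6/77 → 1/7
merge 1/7 + 12/77 → 23/77
merge 18/77 + 18/77 → 36/77
merge 18/77 + 23/77 → 41/77
merge 36/77 + 41/77 → 1
L = 1/7 + 23/77 + 36/77 + 41/77 + 1 = 188/77 ≈ 2.442 bits/symbol.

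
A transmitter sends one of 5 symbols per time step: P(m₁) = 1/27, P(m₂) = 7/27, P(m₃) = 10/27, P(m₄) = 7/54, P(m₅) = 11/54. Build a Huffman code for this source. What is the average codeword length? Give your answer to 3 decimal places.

2.167 bits/symbol

Repeatedly combine the two least-probable nodes; the expected code length is the sum of the merged weights.
merge 1/27 + 7/54 → 1/6
merge 1/6 + 11/54 → 10/27
merge 7/27 + 10/27 → 17/27
merge 10/27 + 17/27 → 1
L = 1/6 + 10/27 + 17/27 + 1 = 13/6 ≈ 2.167 bits/symbol.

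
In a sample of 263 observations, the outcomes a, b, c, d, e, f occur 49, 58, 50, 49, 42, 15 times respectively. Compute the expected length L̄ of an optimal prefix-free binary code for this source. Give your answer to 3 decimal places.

Probabilities are the counts divided by 263.
Repeatedly combine the two least-probable nodes; the expected code length is the sum of the merged weights.
merge 15/263 + 42/263 → 57/263
merge 49/263 + 49/263 → 98/263
merge 50/263 + 57/263 → 107/263
merge 58/263 + 98/263 → 156/263
merge 107/263 + 156/263 → 1
L = 57/263 + 98/263 + 107/263 + 156/263 + 1 = 681/263 ≈ 2.589 bits/symbol.

2.589 bits/symbol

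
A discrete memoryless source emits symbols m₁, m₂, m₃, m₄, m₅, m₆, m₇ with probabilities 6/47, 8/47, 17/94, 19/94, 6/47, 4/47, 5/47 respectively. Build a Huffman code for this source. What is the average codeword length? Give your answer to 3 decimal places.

Repeatedly combine the two least-probable nodes; the expected code length is the sum of the merged weights.
merge 4/47 + 5/47 → 9/47
merge 6/47 + 6/47 → 12/47
merge 8/47 + 17/94 → 33/94
merge 9/47 + 19/94 → 37/94
merge 12/47 + 33/94 → 57/94
merge 37/94 + 57/94 → 1
L = 9/47 + 12/47 + 33/94 + 37/94 + 57/94 + 1 = 263/94 ≈ 2.798 bits/symbol.

2.798 bits/symbol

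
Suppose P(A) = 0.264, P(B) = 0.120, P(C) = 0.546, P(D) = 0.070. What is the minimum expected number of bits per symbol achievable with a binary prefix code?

Repeatedly combine the two least-probable nodes; the expected code length is the sum of the merged weights.
merge 7/100 + 3/25 → 19/100
merge 19/100 + 33/125 → 227/500
merge 227/500 + 273/500 → 1
L = 19/100 + 227/500 + 1 = 411/250 = 1.644 bits/symbol.

1.644 bits/symbol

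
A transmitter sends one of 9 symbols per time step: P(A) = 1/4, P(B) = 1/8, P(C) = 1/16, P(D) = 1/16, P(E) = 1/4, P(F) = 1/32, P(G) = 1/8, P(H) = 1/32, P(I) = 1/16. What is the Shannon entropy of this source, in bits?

2.8125 bits

Each probability is a power of 1/2, so log₂(1/p) is an integer.
H = Σ p·log₂(1/p) = 1/4·2 + 1/8·3 + 1/16·4 + 1/16·4 + 1/4·2 + 1/32·5 + 1/8·3 + 1/32·5 + 1/16·4 = 2.8125 bits.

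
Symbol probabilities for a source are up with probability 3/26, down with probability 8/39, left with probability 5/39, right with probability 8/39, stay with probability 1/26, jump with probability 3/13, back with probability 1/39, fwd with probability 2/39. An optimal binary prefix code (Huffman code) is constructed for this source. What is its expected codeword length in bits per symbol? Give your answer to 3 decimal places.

Repeatedly combine the two least-probable nodes; the expected code length is the sum of the merged weights.
merge 1/39 + 1/26 → 5/78
merge 2/39 + 5/78 → 3/26
merge 3/26 + 3/26 → 3/13
merge 5/39 + 8/39 → 1/3
merge 8/39 + 3/13 → 17/39
merge 3/13 + 1/3 → 22/39
merge 17/39 + 22/39 → 1
L = 5/78 + 3/26 + 3/13 + 1/3 + 17/39 + 22/39 + 1 = 107/39 ≈ 2.744 bits/symbol.

2.744 bits/symbol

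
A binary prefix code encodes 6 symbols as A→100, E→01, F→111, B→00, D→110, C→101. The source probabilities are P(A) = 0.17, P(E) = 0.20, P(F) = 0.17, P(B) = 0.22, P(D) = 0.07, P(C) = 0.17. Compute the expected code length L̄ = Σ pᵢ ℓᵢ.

L̄ = Σ pᵢ·ℓᵢ = 0.17·3 + 0.20·2 + 0.17·3 + 0.22·2 + 0.07·3 + 0.17·3 = 2.58 bits/symbol.

2.58 bits/symbol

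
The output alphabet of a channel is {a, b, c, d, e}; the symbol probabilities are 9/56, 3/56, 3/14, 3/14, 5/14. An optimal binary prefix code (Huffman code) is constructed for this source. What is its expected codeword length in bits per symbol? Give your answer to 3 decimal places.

Repeatedly combine the two least-probable nodes; the expected code length is the sum of the merged weights.
merge 3/56 + 9/56 → 3/14
merge 3/14 + 3/14 → 3/7
merge 3/14 + 5/14 → 4/7
merge 3/7 + 4/7 → 1
L = 3/14 + 3/7 + 4/7 + 1 = 31/14 ≈ 2.214 bits/symbol.

2.214 bits/symbol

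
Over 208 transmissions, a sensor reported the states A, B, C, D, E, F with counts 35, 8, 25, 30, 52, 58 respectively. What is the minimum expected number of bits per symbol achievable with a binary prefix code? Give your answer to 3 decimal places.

2.462 bits/symbol

Probabilities are the counts divided by 208.
Repeatedly combine the two least-probable nodes; the expected code length is the sum of the merged weights.
merge 1/26 + 25/208 → 33/208
merge 15/104 + 33/208 → 63/208
merge 35/208 + 1/4 → 87/208
merge 29/104 + 63/208 → 121/208
merge 87/208 + 121/208 → 1
L = 33/208 + 63/208 + 87/208 + 121/208 + 1 = 32/13 ≈ 2.462 bits/symbol.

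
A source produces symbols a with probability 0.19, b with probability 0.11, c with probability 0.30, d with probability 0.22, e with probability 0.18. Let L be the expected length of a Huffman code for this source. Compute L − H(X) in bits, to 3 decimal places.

0.038 bits

Entropy H = −Σ p log₂ p ≈ 2.2525 bits.
Huffman merges: 11/100+9/50→29/100; 19/100+11/50→41/100; 29/100+3/10→59/100; 41/100+59/100→1. L = 229/100 ≈ 2.2900.
L − H = 2.2900 − 2.2525 = 0.038 bits.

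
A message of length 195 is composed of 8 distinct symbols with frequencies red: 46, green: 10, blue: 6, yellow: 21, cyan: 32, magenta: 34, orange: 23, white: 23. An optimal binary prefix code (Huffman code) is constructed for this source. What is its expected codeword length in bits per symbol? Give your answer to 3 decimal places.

2.846 bits/symbol

Probabilities are the counts divided by 195.
Repeatedly combine the two least-probable nodes; the expected code length is the sum of the merged weights.
merge 2/65 + 2/39 → 16/195
merge 16/195 + 7/65 → 37/195
merge 23/195 + 23/195 → 46/195
merge 32/195 + 34/195 → 22/65
merge 37/195 + 46/195 → 83/195
merge 46/195 + 22/65 → 112/195
merge 83/195 + 112/195 → 1
L = 16/195 + 37/195 + 46/195 + 22/65 + 83/195 + 112/195 + 1 = 37/13 ≈ 2.846 bits/symbol.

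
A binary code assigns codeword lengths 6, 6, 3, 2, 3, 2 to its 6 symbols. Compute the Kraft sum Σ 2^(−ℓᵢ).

0.78125

With common denominator 2^6 = 64: Σ 2^(−ℓᵢ) = 1/64 + 1/64 + 8/64 + 16/64 + 8/64 + 16/64 = 50/64 = 0.78125.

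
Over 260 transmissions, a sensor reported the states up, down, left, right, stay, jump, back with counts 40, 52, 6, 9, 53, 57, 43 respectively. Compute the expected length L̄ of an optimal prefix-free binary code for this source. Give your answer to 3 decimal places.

2.635 bits/symbol

Probabilities are the counts divided by 260.
Repeatedly combine the two least-probable nodes; the expected code length is the sum of the merged weights.
merge 3/130 + 9/260 → 3/52
merge 3/52 + 2/13 → 11/52
merge 43/260 + 1/5 → 19/52
merge 53/260 + 11/52 → 27/65
merge 57/260 + 19/52 → 38/65
merge 27/65 + 38/65 → 1
L = 3/52 + 11/52 + 19/52 + 27/65 + 38/65 + 1 = 137/52 ≈ 2.635 bits/symbol.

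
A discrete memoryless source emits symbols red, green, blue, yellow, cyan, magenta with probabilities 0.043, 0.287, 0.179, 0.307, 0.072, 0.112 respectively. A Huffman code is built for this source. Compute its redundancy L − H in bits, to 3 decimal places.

Entropy H = −Σ p log₂ p ≈ 2.3064 bits.
Huffman merges: 43/1000+9/125→23/200; 14/125+23/200→227/1000; 179/1000+227/1000→203/500; 287/1000+307/1000→297/500; 203/500+297/500→1. L = 1171/500 ≈ 2.3420.
L − H = 2.3420 − 2.3064 = 0.036 bits.

0.036 bits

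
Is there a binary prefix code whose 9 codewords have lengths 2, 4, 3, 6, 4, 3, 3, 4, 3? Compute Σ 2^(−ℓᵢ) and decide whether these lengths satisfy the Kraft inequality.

With common denominator 2^6 = 64: Σ 2^(−ℓᵢ) = 16/64 + 4/64 + 8/64 + 1/64 + 4/64 + 8/64 + 8/64 + 4/64 + 8/64 = 61/64 = 0.953125.
Kraft's inequality requires Σ ≤ 1; here Σ = 0.953125 ≤ 1, so such a prefix code exists.

0.953125; yes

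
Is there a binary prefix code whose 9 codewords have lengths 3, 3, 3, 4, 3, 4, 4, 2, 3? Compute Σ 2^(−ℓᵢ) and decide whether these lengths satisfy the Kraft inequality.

With common denominator 2^4 = 16: Σ 2^(−ℓᵢ) = 2/16 + 2/16 + 2/16 + 1/16 + 2/16 + 1/16 + 1/16 + 4/16 + 2/16 = 17/16 = 1.0625.
Kraft's inequality requires Σ ≤ 1; here Σ = 1.0625 > 1, so no such prefix code exists.

1.0625; no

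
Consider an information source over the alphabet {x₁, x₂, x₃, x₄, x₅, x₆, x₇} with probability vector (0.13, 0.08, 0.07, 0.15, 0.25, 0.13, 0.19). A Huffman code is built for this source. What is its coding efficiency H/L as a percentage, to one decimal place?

99.3%

Entropy H = −Σ p log₂ p ≈ 2.6911 bits.
Huffman merges: 7/100+2/25→3/20; 13/100+13/100→13/50; 3/20+3/20→3/10; 19/100+1/4→11/25; 13/50+3/10→14/25; 11/25+14/25→1. L = 271/100 ≈ 2.7100.
Efficiency = H/L = 2.6911/2.7100 = 99.3%.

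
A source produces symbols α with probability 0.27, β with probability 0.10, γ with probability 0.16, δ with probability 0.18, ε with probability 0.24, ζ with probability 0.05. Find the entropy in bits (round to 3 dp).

2.421 bits

H = −Σ pᵢ log₂ pᵢ.
−0.27·log₂(0.27) = 0.5100
−0.10·log₂(0.10) = 0.3322
−0.16·log₂(0.16) = 0.4230
−0.18·log₂(0.18) = 0.4453
−0.24·log₂(0.24) = 0.4941
−0.05·log₂(0.05) = 0.2161
Sum ≈ 2.4208 → 2.421 bits.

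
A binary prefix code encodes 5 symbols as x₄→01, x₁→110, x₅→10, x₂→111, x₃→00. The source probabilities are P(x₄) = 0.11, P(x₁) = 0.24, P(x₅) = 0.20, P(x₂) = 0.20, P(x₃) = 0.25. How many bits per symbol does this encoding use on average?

L̄ = Σ pᵢ·ℓᵢ = 0.11·2 + 0.24·3 + 0.20·2 + 0.20·3 + 0.25·2 = 2.44 bits/symbol.

2.44 bits/symbol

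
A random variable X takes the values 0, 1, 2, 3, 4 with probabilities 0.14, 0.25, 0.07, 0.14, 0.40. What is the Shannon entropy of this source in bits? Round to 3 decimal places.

H = −Σ pᵢ log₂ pᵢ.
−0.14·log₂(0.14) = 0.3971
−0.25·log₂(0.25) = 0.5000
−0.07·log₂(0.07) = 0.2686
−0.14·log₂(0.14) = 0.3971
−0.40·log₂(0.40) = 0.5288
Sum ≈ 2.0915 → 2.092 bits.

2.092 bits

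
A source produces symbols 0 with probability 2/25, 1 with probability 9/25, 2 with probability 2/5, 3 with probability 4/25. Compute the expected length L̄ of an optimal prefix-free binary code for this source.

Repeatedly combine the two least-probable nodes; the expected code length is the sum of the merged weights.
merge 2/25 + 4/25 → 6/25
merge 6/25 + 9/25 → 3/5
merge 2/5 + 3/5 → 1
L = 6/25 + 3/5 + 1 = 46/25 = 1.84 bits/symbol.

1.84 bits/symbol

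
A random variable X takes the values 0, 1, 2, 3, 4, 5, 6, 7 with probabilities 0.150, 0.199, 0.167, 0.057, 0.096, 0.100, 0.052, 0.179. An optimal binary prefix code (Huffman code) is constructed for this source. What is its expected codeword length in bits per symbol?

Repeatedly combine the two least-probable nodes; the expected code length is the sum of the merged weights.
merge 13/250 + 57/1000 → 109/1000
merge 12/125 + 1/10 → 49/250
merge 109/1000 + 3/20 → 259/1000
merge 167/1000 + 179/1000 → 173/500
merge 49/250 + 199/1000 → 79/200
merge 259/1000 + 173/500 → 121/200
merge 79/200 + 121/200 → 1
L = 109/1000 + 49/250 + 259/1000 + 173/500 + 79/200 + 121/200 + 1 = 291/100 = 2.91 bits/symbol.

2.91 bits/symbol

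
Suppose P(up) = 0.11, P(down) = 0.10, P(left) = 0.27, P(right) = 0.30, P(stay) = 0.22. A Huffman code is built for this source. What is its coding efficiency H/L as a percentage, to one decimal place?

99.3%

Entropy H = −Σ p log₂ p ≈ 2.1942 bits.
Huffman merges: 1/10+11/100→21/100; 21/100+11/50→43/100; 27/100+3/10→57/100; 43/100+57/100→1. L = 221/100 ≈ 2.2100.
Efficiency = H/L = 2.1942/2.2100 = 99.3%.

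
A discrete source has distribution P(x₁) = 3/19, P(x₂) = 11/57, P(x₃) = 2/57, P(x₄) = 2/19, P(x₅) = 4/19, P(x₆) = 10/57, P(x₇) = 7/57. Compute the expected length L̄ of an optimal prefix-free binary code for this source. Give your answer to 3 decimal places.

2.737 bits/symbol

Repeatedly combine the two least-probable nodes; the expected code length is the sum of the merged weights.
merge 2/57 + 2/19 → 8/57
merge 7/57 + 8/57 → 5/19
merge 3/19 + 10/57 → 1/3
merge 11/57 + 4/19 → 23/57
merge 5/19 + 1/3 → 34/57
merge 23/57 + 34/57 → 1
L = 8/57 + 5/19 + 1/3 + 23/57 + 34/57 + 1 = 52/19 ≈ 2.737 bits/symbol.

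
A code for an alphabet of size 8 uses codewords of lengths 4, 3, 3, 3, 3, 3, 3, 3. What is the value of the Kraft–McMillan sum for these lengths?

With common denominator 2^4 = 16: Σ 2^(−ℓᵢ) = 1/16 + 2/16 + 2/16 + 2/16 + 2/16 + 2/16 + 2/16 + 2/16 = 15/16 = 0.9375.

0.9375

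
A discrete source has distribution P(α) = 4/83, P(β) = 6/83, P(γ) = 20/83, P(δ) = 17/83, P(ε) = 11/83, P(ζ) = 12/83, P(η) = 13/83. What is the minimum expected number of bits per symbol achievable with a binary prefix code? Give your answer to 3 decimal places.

Repeatedly combine the two least-probable nodes; the expected code length is the sum of the merged weights.
merge 4/83 + 6/83 → 10/83
merge 10/83 + 11/83 → 21/83
merge 12/83 + 13/83 → 25/83
merge 17/83 + 20/83 → 37/83
merge 21/83 + 25/83 → 46/83
merge 37/83 + 46/83 → 1
L = 10/83 + 21/83 + 25/83 + 37/83 + 46/83 + 1 = 222/83 ≈ 2.675 bits/symbol.

2.675 bits/symbol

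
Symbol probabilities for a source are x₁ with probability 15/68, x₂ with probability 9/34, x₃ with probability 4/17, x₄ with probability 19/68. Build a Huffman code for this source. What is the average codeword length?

2 bits/symbol

Repeatedly combine the two least-probable nodes; the expected code length is the sum of the merged weights.
merge 15/68 + 4/17 → 31/68
merge 9/34 + 19/68 → 37/68
merge 31/68 + 37/68 → 1
L = 31/68 + 37/68 + 1 = 2 bits/symbol.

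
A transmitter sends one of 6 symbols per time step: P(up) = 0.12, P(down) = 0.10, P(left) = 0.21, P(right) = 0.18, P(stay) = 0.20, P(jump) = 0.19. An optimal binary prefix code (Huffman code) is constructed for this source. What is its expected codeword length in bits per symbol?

Repeatedly combine the two least-probable nodes; the expected code length is the sum of the merged weights.
merge 1/10 + 3/25 → 11/50
merge 9/50 + 19/100 → 37/100
merge 1/5 + 21/100 → 41/100
merge 11/50 + 37/100 → 59/100
merge 41/100 + 59/100 → 1
L = 11/50 + 37/100 + 41/100 + 59/100 + 1 = 259/100 = 2.59 bits/symbol.

2.59 bits/symbol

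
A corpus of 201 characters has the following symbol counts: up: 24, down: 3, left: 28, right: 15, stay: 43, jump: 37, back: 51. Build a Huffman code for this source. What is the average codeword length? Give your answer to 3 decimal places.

Probabilities are the counts divided by 201.
Repeatedly combine the two least-probable nodes; the expected code length is the sum of the merged weights.
merge 1/67 + 5/67 → 6/67
merge 6/67 + 8/67 → 14/67
merge 28/201 + 37/201 → 65/201
merge 14/67 + 43/201 → 85/201
merge 17/67 + 65/201 → 116/201
merge 85/201 + 116/201 → 1
L = 6/67 + 14/67 + 65/201 + 85/201 + 116/201 + 1 = 527/201 ≈ 2.622 bits/symbol.

2.622 bits/symbol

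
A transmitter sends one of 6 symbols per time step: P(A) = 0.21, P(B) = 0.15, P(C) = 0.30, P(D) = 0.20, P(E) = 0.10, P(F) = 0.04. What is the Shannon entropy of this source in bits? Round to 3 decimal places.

2.387 bits

H = −Σ pᵢ log₂ pᵢ.
−0.21·log₂(0.21) = 0.4728
−0.15·log₂(0.15) = 0.4105
−0.30·log₂(0.30) = 0.5211
−0.20·log₂(0.20) = 0.4644
−0.10·log₂(0.10) = 0.3322
−0.04·log₂(0.04) = 0.1858
Sum ≈ 2.3868 → 2.387 bits.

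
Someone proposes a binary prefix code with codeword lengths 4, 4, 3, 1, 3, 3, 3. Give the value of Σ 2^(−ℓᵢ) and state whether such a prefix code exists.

With common denominator 2^4 = 16: Σ 2^(−ℓᵢ) = 1/16 + 1/16 + 2/16 + 8/16 + 2/16 + 2/16 + 2/16 = 18/16 = 1.125.
Kraft's inequality requires Σ ≤ 1; here Σ = 1.125 > 1, so no such prefix code exists.

1.125; no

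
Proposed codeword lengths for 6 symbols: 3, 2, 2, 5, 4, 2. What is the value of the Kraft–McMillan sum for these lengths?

With common denominator 2^5 = 32: Σ 2^(−ℓᵢ) = 4/32 + 8/32 + 8/32 + 1/32 + 2/32 + 8/32 = 31/32 = 0.96875.

0.96875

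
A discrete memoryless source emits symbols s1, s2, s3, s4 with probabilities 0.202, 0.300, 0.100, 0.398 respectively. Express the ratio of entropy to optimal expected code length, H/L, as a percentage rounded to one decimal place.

97.1%

Entropy H = −Σ p log₂ p ≈ 1.8484 bits.
Huffman merges: 1/10+101/500→151/500; 3/10+151/500→301/500; 199/500+301/500→1. L = 238/125 ≈ 1.9040.
Efficiency = H/L = 1.8484/1.9040 = 97.1%.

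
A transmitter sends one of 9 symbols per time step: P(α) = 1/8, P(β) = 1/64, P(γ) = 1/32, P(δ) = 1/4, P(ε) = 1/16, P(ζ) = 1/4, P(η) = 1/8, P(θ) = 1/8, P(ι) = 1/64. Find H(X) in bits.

Each probability is a power of 1/2, so log₂(1/p) is an integer.
H = Σ p·log₂(1/p) = 1/8·3 + 1/64·6 + 1/32·5 + 1/4·2 + 1/16·4 + 1/4·2 + 1/8·3 + 1/8·3 + 1/64·6 = 2.71875 bits.

2.71875 bits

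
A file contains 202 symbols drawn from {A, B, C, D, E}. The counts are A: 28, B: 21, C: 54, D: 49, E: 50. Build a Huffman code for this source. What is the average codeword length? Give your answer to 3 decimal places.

Probabilities are the counts divided by 202.
Repeatedly combine the two least-probable nodes; the expected code length is the sum of the merged weights.
merge 21/202 + 14/101 → 49/202
merge 49/202 + 49/202 → 49/101
merge 25/101 + 27/101 → 52/101
merge 49/101 + 52/101 → 1
L = 49/202 + 49/101 + 52/101 + 1 = 453/202 ≈ 2.243 bits/symbol.

2.243 bits/symbol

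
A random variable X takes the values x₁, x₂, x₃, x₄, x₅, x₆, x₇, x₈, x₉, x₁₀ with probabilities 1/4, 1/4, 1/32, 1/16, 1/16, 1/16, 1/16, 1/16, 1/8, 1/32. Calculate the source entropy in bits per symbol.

Each probability is a power of 1/2, so log₂(1/p) is an integer.
H = Σ p·log₂(1/p) = 1/4·2 + 1/4·2 + 1/32·5 + 1/16·4 + 1/16·4 + 1/16·4 + 1/16·4 + 1/16·4 + 1/8·3 + 1/32·5 = 2.9375 bits.

2.9375 bits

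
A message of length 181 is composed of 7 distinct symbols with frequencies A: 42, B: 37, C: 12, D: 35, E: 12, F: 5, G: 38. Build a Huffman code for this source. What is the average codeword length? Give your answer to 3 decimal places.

2.608 bits/symbol

Probabilities are the counts divided by 181.
Repeatedly combine the two least-probable nodes; the expected code length is the sum of the merged weights.
merge 5/181 + 12/181 → 17/181
merge 12/181 + 17/181 → 29/181
merge 29/181 + 35/181 → 64/181
merge 37/181 + 38/181 → 75/181
merge 42/181 + 64/181 → 106/181
merge 75/181 + 106/181 → 1
L = 17/181 + 29/181 + 64/181 + 75/181 + 106/181 + 1 = 472/181 ≈ 2.608 bits/symbol.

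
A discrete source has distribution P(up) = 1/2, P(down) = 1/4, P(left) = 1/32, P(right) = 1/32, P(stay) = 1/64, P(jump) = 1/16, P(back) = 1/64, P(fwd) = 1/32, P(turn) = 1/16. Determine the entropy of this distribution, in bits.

2.15625 bits

Each probability is a power of 1/2, so log₂(1/p) is an integer.
H = Σ p·log₂(1/p) = 1/2·1 + 1/4·2 + 1/32·5 + 1/32·5 + 1/64·6 + 1/16·4 + 1/64·6 + 1/32·5 + 1/16·4 = 2.15625 bits.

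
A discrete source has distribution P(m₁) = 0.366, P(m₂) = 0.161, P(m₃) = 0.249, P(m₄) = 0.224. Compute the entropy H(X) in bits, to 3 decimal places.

1.938 bits

H = −Σ pᵢ log₂ pᵢ.
−0.366·log₂(0.366) = 0.5307
−0.161·log₂(0.161) = 0.4242
−0.249·log₂(0.249) = 0.4994
−0.224·log₂(0.224) = 0.4835
Sum ≈ 1.9379 → 1.938 bits.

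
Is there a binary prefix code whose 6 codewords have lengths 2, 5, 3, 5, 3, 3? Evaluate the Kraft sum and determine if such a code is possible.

With common denominator 2^5 = 32: Σ 2^(−ℓᵢ) = 8/32 + 1/32 + 4/32 + 1/32 + 4/32 + 4/32 = 22/32 = 0.6875.
Kraft's inequality requires Σ ≤ 1; here Σ = 0.6875 ≤ 1, so such a prefix code exists.

0.6875; yes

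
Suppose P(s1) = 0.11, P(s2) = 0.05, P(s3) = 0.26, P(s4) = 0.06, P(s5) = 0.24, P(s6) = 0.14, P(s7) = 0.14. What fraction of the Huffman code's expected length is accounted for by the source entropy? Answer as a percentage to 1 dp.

99.8%

Entropy H = −Σ p log₂ p ≈ 2.6036 bits.
Huffman merges: 1/20+3/50→11/100; 11/100+11/100→11/50; 7/50+7/50→7/25; 11/50+6/25→23/50; 13/50+7/25→27/50; 23/50+27/50→1. L = 261/100 ≈ 2.6100.
Efficiency = H/L = 2.6036/2.6100 = 99.8%.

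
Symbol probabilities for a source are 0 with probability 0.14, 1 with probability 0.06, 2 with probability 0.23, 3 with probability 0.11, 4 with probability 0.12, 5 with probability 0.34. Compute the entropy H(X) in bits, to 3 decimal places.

2.375 bits

H = −Σ pᵢ log₂ pᵢ.
−0.14·log₂(0.14) = 0.3971
−0.06·log₂(0.06) = 0.2435
−0.23·log₂(0.23) = 0.4877
−0.11·log₂(0.11) = 0.3503
−0.12·log₂(0.12) = 0.3671
−0.34·log₂(0.34) = 0.5292
Sum ≈ 2.3748 → 2.375 bits.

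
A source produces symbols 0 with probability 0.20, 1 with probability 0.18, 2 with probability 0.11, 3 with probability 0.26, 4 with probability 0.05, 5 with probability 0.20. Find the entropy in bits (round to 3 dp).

H = −Σ pᵢ log₂ pᵢ.
−0.20·log₂(0.20) = 0.4644
−0.18·log₂(0.18) = 0.4453
−0.11·log₂(0.11) = 0.3503
−0.26·log₂(0.26) = 0.5053
−0.05·log₂(0.05) = 0.2161
−0.20·log₂(0.20) = 0.4644
Sum ≈ 2.4458 → 2.446 bits.

2.446 bits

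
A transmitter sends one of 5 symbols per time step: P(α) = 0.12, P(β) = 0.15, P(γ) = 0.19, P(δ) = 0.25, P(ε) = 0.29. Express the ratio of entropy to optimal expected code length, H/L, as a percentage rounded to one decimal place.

Entropy H = −Σ p log₂ p ≈ 2.2507 bits.
Huffman merges: 3/25+3/20→27/100; 19/100+1/4→11/25; 27/100+29/100→14/25; 11/25+14/25→1. L = 227/100 ≈ 2.2700.
Efficiency = H/L = 2.2507/2.2700 = 99.2%.

99.2%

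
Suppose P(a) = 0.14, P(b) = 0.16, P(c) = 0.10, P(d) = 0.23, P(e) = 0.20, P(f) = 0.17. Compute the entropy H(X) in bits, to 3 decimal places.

2.539 bits

H = −Σ pᵢ log₂ pᵢ.
−0.14·log₂(0.14) = 0.3971
−0.16·log₂(0.16) = 0.4230
−0.10·log₂(0.10) = 0.3322
−0.23·log₂(0.23) = 0.4877
−0.20·log₂(0.20) = 0.4644
−0.17·log₂(0.17) = 0.4346
Sum ≈ 2.5390 → 2.539 bits.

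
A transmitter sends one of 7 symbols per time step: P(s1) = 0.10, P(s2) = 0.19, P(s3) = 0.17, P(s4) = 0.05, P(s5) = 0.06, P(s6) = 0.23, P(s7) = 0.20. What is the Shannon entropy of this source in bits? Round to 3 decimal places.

2.634 bits

H = −Σ pᵢ log₂ pᵢ.
−0.10·log₂(0.10) = 0.3322
−0.19·log₂(0.19) = 0.4552
−0.17·log₂(0.17) = 0.4346
−0.05·log₂(0.05) = 0.2161
−0.06·log₂(0.06) = 0.2435
−0.23·log₂(0.23) = 0.4877
−0.20·log₂(0.20) = 0.4644
Sum ≈ 2.6337 → 2.634 bits.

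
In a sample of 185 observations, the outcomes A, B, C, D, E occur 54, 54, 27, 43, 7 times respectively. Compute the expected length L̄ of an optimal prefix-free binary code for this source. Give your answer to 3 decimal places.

Probabilities are the counts divided by 185.
Repeatedly combine the two least-probable nodes; the expected code length is the sum of the merged weights.
merge 7/185 + 27/185 → 34/185
merge 34/185 + 43/185 → 77/185
merge 54/185 + 54/185 → 108/185
merge 77/185 + 108/185 → 1
L = 34/185 + 77/185 + 108/185 + 1 = 404/185 ≈ 2.184 bits/symbol.

2.184 bits/symbol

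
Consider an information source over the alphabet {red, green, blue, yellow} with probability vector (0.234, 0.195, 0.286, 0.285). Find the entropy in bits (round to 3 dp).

1.983 bits

H = −Σ pᵢ log₂ pᵢ.
−0.234·log₂(0.234) = 0.4903
−0.195·log₂(0.195) = 0.4599
−0.286·log₂(0.286) = 0.5165
−0.285·log₂(0.285) = 0.5161
Sum ≈ 1.9828 → 1.983 bits.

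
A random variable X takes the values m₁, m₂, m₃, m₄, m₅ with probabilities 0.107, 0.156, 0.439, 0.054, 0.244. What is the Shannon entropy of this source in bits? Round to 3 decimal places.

H = −Σ pᵢ log₂ pᵢ.
−0.107·log₂(0.107) = 0.3450
−0.156·log₂(0.156) = 0.4181
−0.439·log₂(0.439) = 0.5214
−0.054·log₂(0.054) = 0.2274
−0.244·log₂(0.244) = 0.4966
Sum ≈ 2.0085 → 2.008 bits.

2.008 bits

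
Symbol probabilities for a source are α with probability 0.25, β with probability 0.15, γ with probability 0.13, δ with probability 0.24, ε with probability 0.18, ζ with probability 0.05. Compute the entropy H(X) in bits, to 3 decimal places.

H = −Σ pᵢ log₂ pᵢ.
−0.25·log₂(0.25) = 0.5000
−0.15·log₂(0.15) = 0.4105
−0.13·log₂(0.13) = 0.3826
−0.24·log₂(0.24) = 0.4941
−0.18·log₂(0.18) = 0.4453
−0.05·log₂(0.05) = 0.2161
Sum ≈ 2.4487 → 2.449 bits.

2.449 bits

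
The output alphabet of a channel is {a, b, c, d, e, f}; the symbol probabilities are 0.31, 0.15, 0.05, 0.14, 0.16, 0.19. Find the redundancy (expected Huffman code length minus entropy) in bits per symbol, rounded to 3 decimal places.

0.074 bits

Entropy H = −Σ p log₂ p ≈ 2.4258 bits.
Huffman merges: 1/20+7/50→19/100; 3/20+4/25→31/100; 19/100+19/100→19/50; 31/100+31/100→31/50; 19/50+31/50→1. L = 5/2 ≈ 2.5000.
L − H = 2.5000 − 2.4258 = 0.074 bits.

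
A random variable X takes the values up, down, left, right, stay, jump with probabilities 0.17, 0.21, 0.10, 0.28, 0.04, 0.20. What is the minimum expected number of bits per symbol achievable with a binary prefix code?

Repeatedly combine the two least-probable nodes; the expected code length is the sum of the merged weights.
merge 1/25 + 1/10 → 7/50
merge 7/50 + 17/100 → 31/100
merge 1/5 + 21/100 → 41/100
merge 7/25 + 31/100 → 59/100
merge 41/100 + 59/100 → 1
L = 7/50 + 31/100 + 41/100 + 59/100 + 1 = 49/20 = 2.45 bits/symbol.

2.45 bits/symbol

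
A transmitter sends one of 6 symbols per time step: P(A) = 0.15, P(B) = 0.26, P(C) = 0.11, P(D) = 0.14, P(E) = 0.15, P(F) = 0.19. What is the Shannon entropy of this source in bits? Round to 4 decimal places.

2.5290 bits

H = −Σ pᵢ log₂ pᵢ.
−0.15·log₂(0.15) = 0.4105
−0.26·log₂(0.26) = 0.5053
−0.11·log₂(0.11) = 0.3503
−0.14·log₂(0.14) = 0.3971
−0.15·log₂(0.15) = 0.4105
−0.19·log₂(0.19) = 0.4552
Sum ≈ 2.5290 → 2.5290 bits.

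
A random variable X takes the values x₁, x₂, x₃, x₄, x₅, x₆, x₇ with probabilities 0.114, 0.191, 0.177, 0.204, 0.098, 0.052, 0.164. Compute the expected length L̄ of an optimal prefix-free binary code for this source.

Repeatedly combine the two least-probable nodes; the expected code length is the sum of the merged weights.
merge 13/250 + 49/500 → 3/20
merge 57/500 + 3/20 → 33/125
merge 41/250 + 177/1000 → 341/1000
merge 191/1000 + 51/250 → 79/200
merge 33/125 + 341/1000 → 121/200
merge 79/200 + 121/200 → 1
L = 3/20 + 33/125 + 341/1000 + 79/200 + 121/200 + 1 = 551/200 = 2.755 bits/symbol.

2.755 bits/symbol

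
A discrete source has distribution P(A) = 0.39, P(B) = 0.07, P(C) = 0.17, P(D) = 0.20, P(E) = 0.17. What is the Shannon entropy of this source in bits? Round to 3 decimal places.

2.132 bits

H = −Σ pᵢ log₂ pᵢ.
−0.39·log₂(0.39) = 0.5298
−0.07·log₂(0.07) = 0.2686
−0.17·log₂(0.17) = 0.4346
−0.20·log₂(0.20) = 0.4644
−0.17·log₂(0.17) = 0.4346
Sum ≈ 2.1319 → 2.132 bits.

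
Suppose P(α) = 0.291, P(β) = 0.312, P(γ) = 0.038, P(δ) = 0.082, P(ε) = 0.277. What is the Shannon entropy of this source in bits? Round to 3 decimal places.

2.031 bits

H = −Σ pᵢ log₂ pᵢ.
−0.291·log₂(0.291) = 0.5182
−0.312·log₂(0.312) = 0.5243
−0.038·log₂(0.038) = 0.1793
−0.082·log₂(0.082) = 0.2959
−0.277·log₂(0.277) = 0.5130
Sum ≈ 2.0307 → 2.031 bits.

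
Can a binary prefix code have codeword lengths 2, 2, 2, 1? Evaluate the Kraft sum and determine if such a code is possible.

1.25; no

With common denominator 2^2 = 4: Σ 2^(−ℓᵢ) = 1/4 + 1/4 + 1/4 + 2/4 = 5/4 = 1.25.
Kraft's inequality requires Σ ≤ 1; here Σ = 1.25 > 1, so no such prefix code exists.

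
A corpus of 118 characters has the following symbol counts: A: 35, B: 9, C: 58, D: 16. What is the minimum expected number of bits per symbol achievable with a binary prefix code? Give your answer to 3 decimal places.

Probabilities are the counts divided by 118.
Repeatedly combine the two least-probable nodes; the expected code length is the sum of the merged weights.
merge 9/118 + 8/59 → 25/118
merge 25/118 + 35/118 → 30/59
merge 29/59 + 30/59 → 1
L = 25/118 + 30/59 + 1 = 203/118 ≈ 1.720 bits/symbol.

1.720 bits/symbol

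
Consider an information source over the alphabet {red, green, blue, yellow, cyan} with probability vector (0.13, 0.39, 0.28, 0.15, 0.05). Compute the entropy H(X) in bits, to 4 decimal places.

H = −Σ pᵢ log₂ pᵢ.
−0.13·log₂(0.13) = 0.3826
−0.39·log₂(0.39) = 0.5298
−0.28·log₂(0.28) = 0.5142
−0.15·log₂(0.15) = 0.4105
−0.05·log₂(0.05) = 0.2161
Sum ≈ 2.0533 → 2.0533 bits.

2.0533 bits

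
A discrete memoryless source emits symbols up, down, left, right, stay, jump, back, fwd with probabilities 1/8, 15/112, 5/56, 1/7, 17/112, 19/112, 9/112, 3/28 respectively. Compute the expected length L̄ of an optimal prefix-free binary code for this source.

3 bits/symbol

Repeatedly combine the two least-probable nodes; the expected code length is the sum of the merged weights.
merge 9/112 + 5/56 → 19/112
merge 3/28 + 1/8 → 13/56
merge 15/112 + 1/7 → 31/112
merge 17/112 + 19/112 → 9/28
merge 19/112 + 13/56 → 45/112
merge 31/112 + 9/28 → 67/112
merge 45/112 + 67/112 → 1
L = 19/112 + 13/56 + 31/112 + 9/28 + 45/112 + 67/112 + 1 = 3 bits/symbol.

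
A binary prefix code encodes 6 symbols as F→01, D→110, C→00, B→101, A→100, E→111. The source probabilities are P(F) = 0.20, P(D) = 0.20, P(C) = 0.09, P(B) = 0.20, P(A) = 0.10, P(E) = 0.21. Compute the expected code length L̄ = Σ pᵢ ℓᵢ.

2.71 bits/symbol

L̄ = Σ pᵢ·ℓᵢ = 0.20·2 + 0.20·3 + 0.09·2 + 0.20·3 + 0.10·3 + 0.21·3 = 2.71 bits/symbol.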